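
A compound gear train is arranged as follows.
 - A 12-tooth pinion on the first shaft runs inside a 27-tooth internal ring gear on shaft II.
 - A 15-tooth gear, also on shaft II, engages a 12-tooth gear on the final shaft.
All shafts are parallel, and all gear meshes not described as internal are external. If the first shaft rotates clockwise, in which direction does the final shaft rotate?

the first shaft → shaft II: internal mesh, same direction → CW.
shaft II → the final shaft: external mesh, 1 reversal → CCW.
1 reversal in total — an odd number — so the final shaft turns opposite to the first shaft.

counterclockwise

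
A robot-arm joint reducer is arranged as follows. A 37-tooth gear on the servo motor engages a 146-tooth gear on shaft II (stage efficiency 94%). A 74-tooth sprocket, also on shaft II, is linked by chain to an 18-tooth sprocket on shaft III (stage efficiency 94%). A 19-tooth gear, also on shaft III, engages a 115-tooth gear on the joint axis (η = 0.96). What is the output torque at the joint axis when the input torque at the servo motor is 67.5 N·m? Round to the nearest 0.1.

332.6 N·m

After the gear mesh (146/37): 67.5 × 3.9459 × 0.94 = 250.37 N·m
After the chain (18/74): 250.37 × 0.24324 × 0.94 = 57.247 N·m
After the gear mesh (115/19): 57.247 × 6.0526 × 0.96 = 332.63 N·m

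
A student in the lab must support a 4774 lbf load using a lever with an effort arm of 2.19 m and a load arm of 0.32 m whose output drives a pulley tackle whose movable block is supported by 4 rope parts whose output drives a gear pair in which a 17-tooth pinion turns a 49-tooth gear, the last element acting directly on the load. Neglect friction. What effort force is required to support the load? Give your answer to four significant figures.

Lever MA = effort arm / load arm = 2.19/0.32 = 6.8438.
Block-and-tackle MA = number of supporting rope parts = 4.
Gear pair MA = 49/17 = 2.8824.
Combined ideal MA = 6.8438 × 4 × 2.8824 = 78.904.
Effort = load / MA = 4774 / 78.904 = 60.504 lbf.

60.50 lbf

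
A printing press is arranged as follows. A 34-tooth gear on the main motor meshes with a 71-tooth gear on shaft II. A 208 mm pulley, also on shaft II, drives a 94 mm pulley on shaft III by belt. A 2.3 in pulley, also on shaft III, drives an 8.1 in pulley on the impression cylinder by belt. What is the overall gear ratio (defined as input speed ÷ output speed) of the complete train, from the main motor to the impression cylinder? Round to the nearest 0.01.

Each stage contributes driven/driver: gear mesh 71/34 = 2.0882, belt 94/208 = 0.45192, belt 8.1/2.3 = 3.5217.
Overall: 2.0882 × 0.45192 × 3.5217 = 3.3235.

3.32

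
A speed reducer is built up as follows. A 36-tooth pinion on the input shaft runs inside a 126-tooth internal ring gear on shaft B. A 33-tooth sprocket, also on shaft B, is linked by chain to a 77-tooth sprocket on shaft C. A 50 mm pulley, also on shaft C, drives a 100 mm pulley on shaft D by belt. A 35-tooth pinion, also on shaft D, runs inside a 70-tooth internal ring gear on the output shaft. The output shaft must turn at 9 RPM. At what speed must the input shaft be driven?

294 RPM

Overall ratio R = 3.5 × 2.3333 × 2 × 2 = 32.667.
Required input speed = output speed × R = 9 × 32.667 = 294 RPM.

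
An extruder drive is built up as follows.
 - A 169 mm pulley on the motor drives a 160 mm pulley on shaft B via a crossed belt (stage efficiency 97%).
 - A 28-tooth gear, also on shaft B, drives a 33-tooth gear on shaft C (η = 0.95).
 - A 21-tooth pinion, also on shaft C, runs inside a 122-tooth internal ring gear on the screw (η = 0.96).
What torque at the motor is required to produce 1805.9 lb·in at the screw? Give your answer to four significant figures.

Overall ratio R = 0.94675 × 1.1786 × 5.8095 = 6.4823; overall efficiency η = 0.97 × 0.95 × 0.96 = 0.8846.
Input torque = output torque / (R × η) = 1805.9 / (6.4823 × 0.8846) = 314.92 lb·in.

314.9 lb·in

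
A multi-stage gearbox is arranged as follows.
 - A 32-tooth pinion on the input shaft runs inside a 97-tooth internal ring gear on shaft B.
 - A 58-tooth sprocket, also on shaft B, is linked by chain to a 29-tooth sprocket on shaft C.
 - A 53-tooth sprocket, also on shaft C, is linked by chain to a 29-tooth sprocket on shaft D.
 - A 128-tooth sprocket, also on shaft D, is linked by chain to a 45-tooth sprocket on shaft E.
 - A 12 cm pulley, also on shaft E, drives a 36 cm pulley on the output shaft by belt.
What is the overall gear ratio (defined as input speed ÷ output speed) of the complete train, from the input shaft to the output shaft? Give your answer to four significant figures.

Each stage contributes driven/driver: internal gear 97/32 = 3.0312, chain 29/58 = 0.5, chain 29/53 = 0.54717, chain 45/128 = 0.35156, belt 36/12 = 3.
Overall: 3.0312 × 0.5 × 0.54717 × 0.35156 × 3 = 0.87466.

0.8747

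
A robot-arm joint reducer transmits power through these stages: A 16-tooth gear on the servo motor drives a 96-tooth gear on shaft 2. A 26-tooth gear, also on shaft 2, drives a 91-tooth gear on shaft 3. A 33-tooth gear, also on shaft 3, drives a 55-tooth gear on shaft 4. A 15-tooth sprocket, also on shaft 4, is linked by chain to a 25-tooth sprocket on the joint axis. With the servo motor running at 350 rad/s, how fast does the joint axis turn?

6 rad/s

Gear mesh: ratio = 96/16 = 6, so shaft 2 turns at 350 / 6 = 58.333 rad/s.
Gear mesh: ratio = 91/26 = 3.5, so shaft 3 turns at 58.333 / 3.5 = 16.667 rad/s.
Gear mesh: ratio = 55/33 = 1.6667, so shaft 4 turns at 16.667 / 1.6667 = 10 rad/s.
Chain: ratio = 25/15 = 1.6667, so the joint axis turns at 10 / 1.6667 = 6 rad/s.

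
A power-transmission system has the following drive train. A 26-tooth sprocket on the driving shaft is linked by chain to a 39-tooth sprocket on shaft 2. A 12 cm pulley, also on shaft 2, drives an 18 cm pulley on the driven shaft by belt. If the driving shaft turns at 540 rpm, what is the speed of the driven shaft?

240 rpm

chain 39/26 = 1.5 → 540/1.5 = 360 rpm
belt 18/12 = 1.5 → 360/1.5 = 240 rpm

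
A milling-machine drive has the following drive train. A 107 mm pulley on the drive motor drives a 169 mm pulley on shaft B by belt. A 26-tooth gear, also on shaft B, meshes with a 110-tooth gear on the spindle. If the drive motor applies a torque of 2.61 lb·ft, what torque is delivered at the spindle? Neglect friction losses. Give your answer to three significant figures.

17.4 lb·ft

After the belt (169/107): 2.61 × 1.5794 = 4.1223 lb·ft
After the gear mesh (110/26): 4.1223 × 4.2308 = 17.441 lb·ft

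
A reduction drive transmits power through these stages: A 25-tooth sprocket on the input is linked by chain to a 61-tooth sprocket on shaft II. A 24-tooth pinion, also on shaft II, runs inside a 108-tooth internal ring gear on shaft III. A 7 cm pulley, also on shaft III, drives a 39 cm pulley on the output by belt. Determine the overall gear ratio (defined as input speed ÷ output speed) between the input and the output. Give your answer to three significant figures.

61.2

Each stage contributes driven/driver: chain 61/25 = 2.44, internal gear 108/24 = 4.5, belt 39/7 = 5.5714.
Overall: 2.44 × 4.5 × 5.5714 = 61.174.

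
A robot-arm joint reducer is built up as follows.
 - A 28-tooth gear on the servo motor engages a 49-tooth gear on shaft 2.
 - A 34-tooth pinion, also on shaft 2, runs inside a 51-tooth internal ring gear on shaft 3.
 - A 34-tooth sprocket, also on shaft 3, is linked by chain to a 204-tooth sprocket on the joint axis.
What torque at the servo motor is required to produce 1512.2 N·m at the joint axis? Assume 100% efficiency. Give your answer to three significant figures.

Overall ratio R = 1.75 × 1.5 × 6 = 15.75.
Input torque = output torque / R = 1512.2 / 15.75 = 96.013 N·m.

96.0 N·m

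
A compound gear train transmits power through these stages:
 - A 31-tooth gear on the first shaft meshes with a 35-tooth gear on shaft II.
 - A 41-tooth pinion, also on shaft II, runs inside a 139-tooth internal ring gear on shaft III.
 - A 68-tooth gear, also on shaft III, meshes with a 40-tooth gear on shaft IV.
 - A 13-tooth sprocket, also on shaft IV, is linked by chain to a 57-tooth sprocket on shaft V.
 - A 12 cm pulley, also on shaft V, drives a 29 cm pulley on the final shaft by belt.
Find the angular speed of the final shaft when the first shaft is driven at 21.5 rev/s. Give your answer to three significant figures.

the first shaft → shaft II (gear mesh, 35/31): 21.5 ÷ 1.129 = 19.043 rev/s
shaft II → shaft III (internal gear, 139/41): 19.043 ÷ 3.3902 = 5.617 rev/s
shaft III → shaft IV (gear mesh, 40/68): 5.617 ÷ 0.58824 = 9.5488 rev/s
shaft IV → shaft V (chain, 57/13): 9.5488 ÷ 4.3846 = 2.1778 rev/s
shaft V → the final shaft (belt, 29/12): 2.1778 ÷ 2.4167 = 0.90116 rev/s

0.901 rev/s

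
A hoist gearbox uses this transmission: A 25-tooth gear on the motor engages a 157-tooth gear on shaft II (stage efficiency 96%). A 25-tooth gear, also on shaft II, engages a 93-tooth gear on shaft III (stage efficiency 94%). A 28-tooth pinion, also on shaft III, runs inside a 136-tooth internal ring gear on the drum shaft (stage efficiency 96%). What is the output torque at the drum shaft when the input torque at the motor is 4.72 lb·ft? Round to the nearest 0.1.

464.0 lb·ft

gear mesh 157/25 = 6.28 → τ = 4.72·6.28·0.96 = 28.456 lb·ft
gear mesh 93/25 = 3.72 → τ = 28.456·3.72·0.94 = 99.505 lb·ft
internal gear 136/28 = 4.8571 → τ = 99.505·4.8571·0.96 = 463.98 lb·ft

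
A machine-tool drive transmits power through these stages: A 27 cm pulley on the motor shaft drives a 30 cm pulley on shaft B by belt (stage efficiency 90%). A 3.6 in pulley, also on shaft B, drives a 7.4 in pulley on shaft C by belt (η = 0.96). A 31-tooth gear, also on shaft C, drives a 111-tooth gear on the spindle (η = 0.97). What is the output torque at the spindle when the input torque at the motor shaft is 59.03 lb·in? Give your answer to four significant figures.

404.6 lb·in

Belt: ratio = 30/27 = 1.1111; torque at shaft B = 59.03 × 1.1111 × 0.90 = 59.03 lb·in.
Belt: ratio = 7.4/3.6 = 2.0556; torque at shaft C = 59.03 × 2.0556 × 0.96 = 116.49 lb·in.
Gear mesh: ratio = 111/31 = 3.5806; torque at the spindle = 116.49 × 3.5806 × 0.97 = 404.58 lb·in.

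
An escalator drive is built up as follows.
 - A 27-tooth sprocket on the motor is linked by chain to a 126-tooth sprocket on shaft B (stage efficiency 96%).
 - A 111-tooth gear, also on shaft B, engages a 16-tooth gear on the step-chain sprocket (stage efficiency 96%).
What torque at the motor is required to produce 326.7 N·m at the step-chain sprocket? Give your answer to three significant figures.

Overall ratio R = 4.6667 × 0.14414 = 0.67267; overall efficiency η = 0.96 × 0.96 = 0.9216.
Input torque = output torque / (R × η) = 326.7 / (0.67267 × 0.9216) = 526.99 N·m.

527 N·m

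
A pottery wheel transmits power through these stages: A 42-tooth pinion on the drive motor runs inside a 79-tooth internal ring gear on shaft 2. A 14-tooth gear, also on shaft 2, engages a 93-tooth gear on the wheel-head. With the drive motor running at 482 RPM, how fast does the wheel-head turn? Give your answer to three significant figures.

38.6 RPM

internal gear 79/42 = 1.881 → 482/1.881 = 256.25 RPM
gear mesh 93/14 = 6.6429 → 256.25/6.6429 = 38.576 RPM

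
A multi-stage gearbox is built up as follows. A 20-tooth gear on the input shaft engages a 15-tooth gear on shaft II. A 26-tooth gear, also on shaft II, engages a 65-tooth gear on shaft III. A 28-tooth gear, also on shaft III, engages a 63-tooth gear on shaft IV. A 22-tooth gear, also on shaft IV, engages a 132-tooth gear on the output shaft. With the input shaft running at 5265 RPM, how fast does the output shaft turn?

Gear mesh: ratio = 15/20 = 0.75, so shaft II turns at 5265 / 0.75 = 7020 RPM.
Gear mesh: ratio = 65/26 = 2.5, so shaft III turns at 7020 / 2.5 = 2808 RPM.
Gear mesh: ratio = 63/28 = 2.25, so shaft IV turns at 2808 / 2.25 = 1248 RPM.
Gear mesh: ratio = 132/22 = 6, so the output shaft turns at 1248 / 6 = 208 RPM.

208 RPM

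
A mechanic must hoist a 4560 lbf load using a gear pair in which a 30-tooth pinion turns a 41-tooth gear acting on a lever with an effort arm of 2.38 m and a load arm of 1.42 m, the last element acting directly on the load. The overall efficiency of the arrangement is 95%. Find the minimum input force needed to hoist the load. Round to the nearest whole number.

2096 lbf

Gear pair MA = 41/30 = 1.3667.
Lever MA = effort arm / load arm = 2.38/1.42 = 1.6761.
Combined ideal MA = 1.3667 × 1.6761 = 2.2906.
Actual MA = 2.2906 × 0.95 = 2.1761.
Effort = load / actual MA = 4560 / 2.1761 = 2095.5 lbf.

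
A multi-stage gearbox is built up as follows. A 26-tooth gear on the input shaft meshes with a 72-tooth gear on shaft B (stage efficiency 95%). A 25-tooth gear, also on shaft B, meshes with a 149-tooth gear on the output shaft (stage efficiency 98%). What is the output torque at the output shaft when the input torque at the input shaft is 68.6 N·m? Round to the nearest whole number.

1054 N·m

gear mesh 72/26 = 2.7692 → τ = 68.6·2.7692·0.95 = 180.47 N·m
gear mesh 149/25 = 5.96 → τ = 180.47·5.96·0.98 = 1054.1 N·m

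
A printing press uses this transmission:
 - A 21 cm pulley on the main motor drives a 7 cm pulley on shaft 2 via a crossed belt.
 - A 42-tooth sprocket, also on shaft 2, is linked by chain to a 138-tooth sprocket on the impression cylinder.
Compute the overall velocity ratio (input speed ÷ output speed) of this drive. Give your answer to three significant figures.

Each stage contributes driven/driver: belt 7/21 = 0.33333, chain 138/42 = 3.2857.
Overall: 0.33333 × 3.2857 = 1.0952.

1.10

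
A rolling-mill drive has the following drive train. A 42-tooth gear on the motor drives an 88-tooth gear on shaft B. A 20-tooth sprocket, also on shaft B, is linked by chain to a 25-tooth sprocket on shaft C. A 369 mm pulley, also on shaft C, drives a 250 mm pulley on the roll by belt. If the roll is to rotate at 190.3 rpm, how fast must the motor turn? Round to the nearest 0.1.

337.7 rpm

Overall ratio R = 2.0952 × 1.25 × 0.67751 = 1.7744.
Required input speed = output speed × R = 190.3 × 1.7744 = 337.67 rpm.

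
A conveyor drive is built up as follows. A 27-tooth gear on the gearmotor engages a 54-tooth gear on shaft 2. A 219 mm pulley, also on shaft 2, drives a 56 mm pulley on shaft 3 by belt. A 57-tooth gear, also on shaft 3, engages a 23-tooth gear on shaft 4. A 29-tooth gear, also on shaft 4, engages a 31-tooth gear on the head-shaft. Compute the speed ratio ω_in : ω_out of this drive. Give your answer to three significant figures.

Each stage contributes driven/driver: gear mesh 54/27 = 2, belt 56/219 = 0.25571, gear mesh 23/57 = 0.40351, gear mesh 31/29 = 1.069.
Overall: 2 × 0.25571 × 0.40351 × 1.069 = 0.22059.

0.221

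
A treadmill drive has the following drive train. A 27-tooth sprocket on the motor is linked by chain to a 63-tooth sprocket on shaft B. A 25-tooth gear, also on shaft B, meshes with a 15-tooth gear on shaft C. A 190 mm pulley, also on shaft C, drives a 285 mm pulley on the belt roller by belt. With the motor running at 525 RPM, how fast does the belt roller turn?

250 RPM

the motor → shaft B (chain, 63/27): 525 ÷ 2.3333 = 225 RPM
shaft B → shaft C (gear mesh, 15/25): 225 ÷ 0.6 = 375 RPM
shaft C → the belt roller (belt, 285/190): 375 ÷ 1.5 = 250 RPM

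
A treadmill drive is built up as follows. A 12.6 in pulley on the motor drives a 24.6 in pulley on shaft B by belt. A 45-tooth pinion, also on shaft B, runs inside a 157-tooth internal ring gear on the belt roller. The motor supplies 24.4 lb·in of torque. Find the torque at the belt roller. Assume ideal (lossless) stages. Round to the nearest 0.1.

Belt: ratio = 24.6/12.6 = 1.9524; torque at shaft B = 24.4 × 1.9524 = 47.638 lb·in.
Internal gear: ratio = 157/45 = 3.4889; torque at the belt roller = 47.638 × 3.4889 = 166.2 lb·in.

166.2 lb·in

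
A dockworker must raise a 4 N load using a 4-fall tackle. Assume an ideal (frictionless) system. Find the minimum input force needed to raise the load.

Block-and-tackle MA = number of supporting rope parts = 4.
Effort = load / MA = 4 / 4 = 1 N.

1 N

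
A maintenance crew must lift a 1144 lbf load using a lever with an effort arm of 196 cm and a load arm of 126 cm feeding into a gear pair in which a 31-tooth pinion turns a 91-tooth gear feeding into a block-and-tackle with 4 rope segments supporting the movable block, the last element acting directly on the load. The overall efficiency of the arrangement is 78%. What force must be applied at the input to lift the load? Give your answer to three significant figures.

80.3 lbf

Lever MA = effort arm / load arm = 196/126 = 1.5556.
Gear pair MA = 91/31 = 2.9355.
Block-and-tackle MA = number of supporting rope parts = 4.
Combined ideal MA = 1.5556 × 2.9355 × 4 = 18.265.
Actual MA = 18.265 × 0.78 = 14.247.
Effort = load / actual MA = 1144 / 14.247 = 80.298 lbf.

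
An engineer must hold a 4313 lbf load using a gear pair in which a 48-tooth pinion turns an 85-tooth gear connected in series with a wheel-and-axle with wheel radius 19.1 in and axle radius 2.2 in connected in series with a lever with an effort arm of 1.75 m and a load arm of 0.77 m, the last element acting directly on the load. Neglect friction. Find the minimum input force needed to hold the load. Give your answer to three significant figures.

Gear pair MA = 85/48 = 1.7708.
Wheel-and-axle MA = R/r = 19.1/2.2 = 8.6818.
Lever MA = effort arm / load arm = 1.75/0.77 = 2.2727.
Combined ideal MA = 1.7708 × 8.6818 × 2.2727 = 34.941.
Effort = load / MA = 4313 / 34.941 = 123.44 lbf.

123 lbf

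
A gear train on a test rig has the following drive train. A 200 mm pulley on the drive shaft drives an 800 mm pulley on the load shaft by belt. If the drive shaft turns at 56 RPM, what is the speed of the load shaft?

14 RPM

belt 800/200 = 4 → 56/4 = 14 RPM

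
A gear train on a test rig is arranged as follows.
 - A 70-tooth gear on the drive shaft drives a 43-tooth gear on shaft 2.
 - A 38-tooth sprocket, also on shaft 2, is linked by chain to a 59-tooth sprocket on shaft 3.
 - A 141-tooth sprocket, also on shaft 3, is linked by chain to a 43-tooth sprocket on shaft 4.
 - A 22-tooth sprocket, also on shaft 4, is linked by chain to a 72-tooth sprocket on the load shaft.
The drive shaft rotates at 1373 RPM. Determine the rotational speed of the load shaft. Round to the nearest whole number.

Gear mesh: ratio = 43/70 = 0.61429, so shaft 2 turns at 1373 / 0.61429 = 2235.1 RPM.
Chain: ratio = 59/38 = 1.5526, so shaft 3 turns at 2235.1 / 1.5526 = 1439.6 RPM.
Chain: ratio = 43/141 = 0.30496, so shaft 4 turns at 1439.6 / 0.30496 = 4720.4 RPM.
Chain: ratio = 72/22 = 3.2727, so the load shaft turns at 4720.4 / 3.2727 = 1442.4 RPM.

1442 RPM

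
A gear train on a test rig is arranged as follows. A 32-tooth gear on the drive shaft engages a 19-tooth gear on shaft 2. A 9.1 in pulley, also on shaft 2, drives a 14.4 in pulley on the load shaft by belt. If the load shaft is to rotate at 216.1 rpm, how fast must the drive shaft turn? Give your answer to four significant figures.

203.0 rpm

Overall ratio R = 0.59375 × 1.5824 = 0.93956.
Required input speed = output speed × R = 216.1 × 0.93956 = 203.04 rpm.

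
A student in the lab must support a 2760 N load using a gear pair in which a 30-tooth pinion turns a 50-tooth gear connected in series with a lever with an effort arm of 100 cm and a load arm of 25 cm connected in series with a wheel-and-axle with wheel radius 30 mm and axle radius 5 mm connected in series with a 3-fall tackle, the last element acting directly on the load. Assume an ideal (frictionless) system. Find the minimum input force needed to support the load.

23 N

Gear pair MA = 50/30 = 1.6667.
Lever MA = effort arm / load arm = 100/25 = 4.
Wheel-and-axle MA = R/r = 30/5 = 6.
Block-and-tackle MA = number of supporting rope parts = 3.
Combined ideal MA = 1.6667 × 4 × 6 × 3 = 120.
Effort = load / MA = 2760 / 120 = 23 N.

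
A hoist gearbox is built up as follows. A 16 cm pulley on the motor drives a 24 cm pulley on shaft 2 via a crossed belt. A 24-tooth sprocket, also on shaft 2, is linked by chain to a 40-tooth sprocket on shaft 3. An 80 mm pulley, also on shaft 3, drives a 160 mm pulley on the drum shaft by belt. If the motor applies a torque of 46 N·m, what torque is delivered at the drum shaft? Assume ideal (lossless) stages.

Belt: ratio = 24/16 = 1.5; torque at shaft 2 = 46 × 1.5 = 69 N·m.
Chain: ratio = 40/24 = 1.6667; torque at shaft 3 = 69 × 1.6667 = 115 N·m.
Belt: ratio = 160/80 = 2; torque at the drum shaft = 115 × 2 = 230 N·m.

230 N·m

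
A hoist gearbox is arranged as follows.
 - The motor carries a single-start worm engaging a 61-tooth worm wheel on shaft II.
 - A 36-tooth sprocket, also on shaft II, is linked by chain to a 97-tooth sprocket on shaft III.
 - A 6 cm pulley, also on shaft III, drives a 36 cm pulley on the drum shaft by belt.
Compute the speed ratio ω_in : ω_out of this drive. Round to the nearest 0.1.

Each stage contributes driven/driver: worm 61/1 = 61, chain 97/36 = 2.6944, belt 36/6 = 6.
Overall: 61 × 2.6944 × 6 = 986.17.

986.2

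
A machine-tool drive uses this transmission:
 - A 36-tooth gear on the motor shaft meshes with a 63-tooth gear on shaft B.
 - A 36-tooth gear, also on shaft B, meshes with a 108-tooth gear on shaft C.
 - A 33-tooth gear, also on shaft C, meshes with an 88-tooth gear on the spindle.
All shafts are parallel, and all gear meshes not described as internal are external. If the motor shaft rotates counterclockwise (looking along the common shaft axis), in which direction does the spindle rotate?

clockwise

the motor shaft → shaft B: external mesh, 1 reversal → CW.
shaft B → shaft C: external mesh, 1 reversal → CCW.
shaft C → the spindle: external mesh, 1 reversal → CW.
3 reversals in total — an odd number — so the spindle turns opposite to the motor shaft.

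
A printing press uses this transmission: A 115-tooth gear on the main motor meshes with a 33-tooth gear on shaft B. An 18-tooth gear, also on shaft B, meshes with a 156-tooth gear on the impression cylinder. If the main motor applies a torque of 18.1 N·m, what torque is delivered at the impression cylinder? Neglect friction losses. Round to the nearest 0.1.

45.0 N·m

Gear mesh: ratio = 33/115 = 0.28696; torque at shaft B = 18.1 × 0.28696 = 5.1939 N·m.
Gear mesh: ratio = 156/18 = 8.6667; torque at the impression cylinder = 5.1939 × 8.6667 = 45.014 N·m.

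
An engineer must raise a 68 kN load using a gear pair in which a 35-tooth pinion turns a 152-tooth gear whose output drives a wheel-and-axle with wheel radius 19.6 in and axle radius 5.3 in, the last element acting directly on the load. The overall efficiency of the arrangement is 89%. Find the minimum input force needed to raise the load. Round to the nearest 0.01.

4.76 kN

Gear pair MA = 152/35 = 4.3429.
Wheel-and-axle MA = R/r = 19.6/5.3 = 3.6981.
Combined ideal MA = 4.3429 × 3.6981 = 16.06.
Actual MA = 16.06 × 0.89 = 14.294.
Effort = load / actual MA = 68 / 14.294 = 4.7573 kN.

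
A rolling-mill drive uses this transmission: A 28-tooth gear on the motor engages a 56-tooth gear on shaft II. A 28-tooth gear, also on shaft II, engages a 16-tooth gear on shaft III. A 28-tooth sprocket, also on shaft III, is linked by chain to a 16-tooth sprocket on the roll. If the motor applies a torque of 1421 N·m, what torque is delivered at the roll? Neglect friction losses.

gear mesh 56/28 = 2 → τ = 1421·2 = 2842 N·m
gear mesh 16/28 = 0.57143 → τ = 2842·0.57143 = 1624 N·m
chain 16/28 = 0.57143 → τ = 1624·0.57143 = 928 N·m

928 N·m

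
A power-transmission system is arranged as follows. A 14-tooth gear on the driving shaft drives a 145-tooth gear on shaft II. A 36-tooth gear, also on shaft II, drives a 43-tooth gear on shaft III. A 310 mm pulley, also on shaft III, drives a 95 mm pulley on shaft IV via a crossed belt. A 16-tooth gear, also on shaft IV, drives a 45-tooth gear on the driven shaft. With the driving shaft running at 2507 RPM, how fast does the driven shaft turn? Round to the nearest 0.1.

235.1 RPM

the driving shaft → shaft II (gear mesh, 145/14): 2507 ÷ 10.357 = 242.06 RPM
shaft II → shaft III (gear mesh, 43/36): 242.06 ÷ 1.1944 = 202.65 RPM
shaft III → shaft IV (belt, 95/310): 202.65 ÷ 0.30645 = 661.28 RPM
shaft IV → the driven shaft (gear mesh, 45/16): 661.28 ÷ 2.8125 = 235.12 RPM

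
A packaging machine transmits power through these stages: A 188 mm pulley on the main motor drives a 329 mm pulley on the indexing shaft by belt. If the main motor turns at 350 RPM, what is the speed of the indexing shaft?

200 RPM

belt 329/188 = 1.75 → 350/1.75 = 200 RPM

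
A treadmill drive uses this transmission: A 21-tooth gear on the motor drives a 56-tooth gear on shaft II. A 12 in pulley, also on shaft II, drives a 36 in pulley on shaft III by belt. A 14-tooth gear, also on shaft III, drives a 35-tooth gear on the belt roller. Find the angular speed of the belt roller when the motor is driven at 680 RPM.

34 RPM

Gear mesh: ratio = 56/21 = 2.6667, so shaft II turns at 680 / 2.6667 = 255 RPM.
Belt: ratio = 36/12 = 3, so shaft III turns at 255 / 3 = 85 RPM.
Gear mesh: ratio = 35/14 = 2.5, so the belt roller turns at 85 / 2.5 = 34 RPM.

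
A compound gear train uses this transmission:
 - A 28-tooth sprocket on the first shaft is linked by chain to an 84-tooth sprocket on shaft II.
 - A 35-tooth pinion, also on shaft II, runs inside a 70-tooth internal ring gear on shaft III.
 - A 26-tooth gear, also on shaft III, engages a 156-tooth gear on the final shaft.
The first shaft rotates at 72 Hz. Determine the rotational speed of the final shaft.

2 Hz

the first shaft → shaft II (chain, 84/28): 72 ÷ 3 = 24 Hz
shaft II → shaft III (internal gear, 70/35): 24 ÷ 2 = 12 Hz
shaft III → the final shaft (gear mesh, 156/26): 12 ÷ 6 = 2 Hz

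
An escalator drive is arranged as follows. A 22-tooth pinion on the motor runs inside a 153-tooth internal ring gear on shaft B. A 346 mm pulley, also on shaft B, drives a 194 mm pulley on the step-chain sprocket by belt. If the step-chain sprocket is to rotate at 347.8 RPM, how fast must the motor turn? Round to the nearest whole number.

Overall ratio R = 6.9545 × 0.56069 = 3.8994.
Required input speed = output speed × R = 347.8 × 3.8994 = 1356.2 RPM.

1356 RPM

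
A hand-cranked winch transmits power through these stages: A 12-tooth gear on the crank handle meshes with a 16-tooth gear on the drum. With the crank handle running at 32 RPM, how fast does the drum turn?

the crank handle → the drum (gear mesh, 16/12): 32 ÷ 1.3333 = 24 RPM

24 RPM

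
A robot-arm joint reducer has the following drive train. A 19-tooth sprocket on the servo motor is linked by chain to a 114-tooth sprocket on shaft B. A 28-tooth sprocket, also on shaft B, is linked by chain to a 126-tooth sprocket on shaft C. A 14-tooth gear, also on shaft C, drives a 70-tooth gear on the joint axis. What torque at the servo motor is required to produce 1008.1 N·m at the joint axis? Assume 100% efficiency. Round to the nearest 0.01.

Overall ratio R = 6 × 4.5 × 5 = 135.
Input torque = output torque / R = 1008.1 / 135 = 7.4674 N·m.

7.47 N·m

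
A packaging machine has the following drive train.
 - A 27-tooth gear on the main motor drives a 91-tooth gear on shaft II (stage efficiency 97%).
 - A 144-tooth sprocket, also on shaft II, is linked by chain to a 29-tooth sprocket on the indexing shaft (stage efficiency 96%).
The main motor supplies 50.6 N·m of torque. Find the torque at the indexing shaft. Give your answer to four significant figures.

gear mesh 91/27 = 3.3704 → τ = 50.6·3.3704·0.97 = 165.42 N·m
chain 29/144 = 0.20139 → τ = 165.42·0.20139·0.96 = 31.982 N·m

31.98 N·m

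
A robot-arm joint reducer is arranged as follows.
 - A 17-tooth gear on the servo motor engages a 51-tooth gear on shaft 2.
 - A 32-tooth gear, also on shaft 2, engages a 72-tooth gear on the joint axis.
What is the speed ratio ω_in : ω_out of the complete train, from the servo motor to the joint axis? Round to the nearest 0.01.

6.75

Each stage contributes driven/driver: gear mesh 51/17 = 3, gear mesh 72/32 = 2.25.
Overall: 3 × 2.25 = 6.75.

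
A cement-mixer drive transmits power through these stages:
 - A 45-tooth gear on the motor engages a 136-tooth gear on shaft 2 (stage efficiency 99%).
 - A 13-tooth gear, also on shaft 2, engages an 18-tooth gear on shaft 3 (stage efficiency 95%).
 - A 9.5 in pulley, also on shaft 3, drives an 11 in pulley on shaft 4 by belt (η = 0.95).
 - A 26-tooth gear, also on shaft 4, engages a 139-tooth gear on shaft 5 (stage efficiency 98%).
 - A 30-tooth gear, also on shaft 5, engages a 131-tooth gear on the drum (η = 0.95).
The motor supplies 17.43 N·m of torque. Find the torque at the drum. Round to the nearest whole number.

1640 N·m

After the gear mesh (136/45): 17.43 × 3.0222 × 0.99 = 52.151 N·m
After the gear mesh (18/13): 52.151 × 1.3846 × 0.95 = 68.598 N·m
After the belt (11/9.5): 68.598 × 1.1579 × 0.95 = 75.458 N·m
After the gear mesh (139/26): 75.458 × 5.3462 × 0.98 = 395.34 N·m
After the gear mesh (131/30): 395.34 × 4.3667 × 0.95 = 1640 N·m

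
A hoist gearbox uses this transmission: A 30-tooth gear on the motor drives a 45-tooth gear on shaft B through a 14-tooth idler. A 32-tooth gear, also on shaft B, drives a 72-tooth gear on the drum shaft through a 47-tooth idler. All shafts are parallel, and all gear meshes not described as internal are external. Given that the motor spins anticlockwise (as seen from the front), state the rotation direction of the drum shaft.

the motor → shaft B: driver → idler → driven is 2 external meshes, 2 reversals → CCW.
shaft B → the drum shaft: driver → idler → driven is 2 external meshes, 2 reversals → CCW.
4 reversals in total — an even number — so the drum shaft turns the same way as the motor.

anticlockwise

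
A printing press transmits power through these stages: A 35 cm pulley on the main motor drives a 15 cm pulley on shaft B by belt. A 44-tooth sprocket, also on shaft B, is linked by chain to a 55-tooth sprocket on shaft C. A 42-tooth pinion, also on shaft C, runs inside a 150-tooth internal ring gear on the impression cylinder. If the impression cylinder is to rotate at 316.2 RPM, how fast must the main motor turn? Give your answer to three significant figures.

Overall ratio R = 0.42857 × 1.25 × 3.5714 = 1.9133.
Required input speed = output speed × R = 316.2 × 1.9133 = 604.97 RPM.

605 RPM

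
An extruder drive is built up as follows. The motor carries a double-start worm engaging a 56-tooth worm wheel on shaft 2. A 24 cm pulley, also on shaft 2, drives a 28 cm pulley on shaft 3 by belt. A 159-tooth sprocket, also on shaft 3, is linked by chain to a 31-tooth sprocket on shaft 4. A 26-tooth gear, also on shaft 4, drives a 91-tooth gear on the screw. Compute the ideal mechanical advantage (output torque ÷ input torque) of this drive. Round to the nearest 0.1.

Each stage contributes driven/driver: worm 56/2 = 28, belt 28/24 = 1.1667, chain 31/159 = 0.19497, gear mesh 91/26 = 3.5.
Overall: 28 × 1.1667 × 0.19497 × 3.5 = 22.291.

22.3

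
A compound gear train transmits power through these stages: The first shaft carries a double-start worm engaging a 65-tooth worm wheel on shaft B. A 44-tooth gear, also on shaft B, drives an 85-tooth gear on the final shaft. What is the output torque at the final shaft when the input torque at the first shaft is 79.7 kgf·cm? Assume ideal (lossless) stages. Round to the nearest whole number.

5004 kgf·cm

Worm: ratio = 65/2 = 32.5; torque at shaft B = 79.7 × 32.5 = 2590.2 kgf·cm.
Gear mesh: ratio = 85/44 = 1.9318; torque at the final shaft = 2590.2 × 1.9318 = 5003.9 kgf·cm.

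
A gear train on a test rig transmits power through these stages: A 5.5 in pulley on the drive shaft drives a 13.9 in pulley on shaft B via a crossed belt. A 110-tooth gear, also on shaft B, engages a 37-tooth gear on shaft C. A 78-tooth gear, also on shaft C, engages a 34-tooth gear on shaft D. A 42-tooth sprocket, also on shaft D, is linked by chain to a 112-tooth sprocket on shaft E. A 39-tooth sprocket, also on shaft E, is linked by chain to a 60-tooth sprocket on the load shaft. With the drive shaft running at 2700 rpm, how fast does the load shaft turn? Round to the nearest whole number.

the drive shaft → shaft B (belt, 13.9/5.5): 2700 ÷ 2.5273 = 1068.3 rpm
shaft B → shaft C (gear mesh, 37/110): 1068.3 ÷ 0.33636 = 3176.2 rpm
shaft C → shaft D (gear mesh, 34/78): 3176.2 ÷ 0.4359 = 7286.5 rpm
shaft D → shaft E (chain, 112/42): 7286.5 ÷ 2.6667 = 2732.4 rpm
shaft E → the load shaft (chain, 60/39): 2732.4 ÷ 1.5385 = 1776.1 rpm

1776 rpm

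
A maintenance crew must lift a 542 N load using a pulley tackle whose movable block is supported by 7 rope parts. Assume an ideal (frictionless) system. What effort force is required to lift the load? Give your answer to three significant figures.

Block-and-tackle MA = number of supporting rope parts = 7.
Effort = load / MA = 542 / 7 = 77.429 N.

77.4 N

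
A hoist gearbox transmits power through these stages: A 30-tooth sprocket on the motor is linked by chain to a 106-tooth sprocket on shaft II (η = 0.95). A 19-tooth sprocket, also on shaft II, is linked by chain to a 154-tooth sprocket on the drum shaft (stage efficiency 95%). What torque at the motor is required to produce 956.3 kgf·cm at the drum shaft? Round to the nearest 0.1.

37.0 kgf·cm

Overall ratio R = 3.5333 × 8.1053 = 28.639; overall efficiency η = 0.95 × 0.95 = 0.9025.
Input torque = output torque / (R × η) = 956.3 / (28.639 × 0.9025) = 36.999 kgf·cm.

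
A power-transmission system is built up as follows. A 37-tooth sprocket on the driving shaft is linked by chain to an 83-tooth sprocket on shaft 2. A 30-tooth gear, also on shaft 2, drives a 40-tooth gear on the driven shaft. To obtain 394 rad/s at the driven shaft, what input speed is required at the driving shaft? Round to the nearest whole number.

Overall ratio R = 2.2432 × 1.3333 = 2.991.
Required input speed = output speed × R = 394 × 2.991 = 1178.5 rad/s.

1178 rad/s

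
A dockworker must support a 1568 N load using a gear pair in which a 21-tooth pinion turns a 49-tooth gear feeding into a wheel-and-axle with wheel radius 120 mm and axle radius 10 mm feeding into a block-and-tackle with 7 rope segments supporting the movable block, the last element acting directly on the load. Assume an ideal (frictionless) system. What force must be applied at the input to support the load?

8 N

Gear pair MA = 49/21 = 2.3333.
Wheel-and-axle MA = R/r = 120/10 = 12.
Block-and-tackle MA = number of supporting rope parts = 7.
Combined ideal MA = 2.3333 × 12 × 7 = 196.
Effort = load / MA = 1568 / 196 = 8 N.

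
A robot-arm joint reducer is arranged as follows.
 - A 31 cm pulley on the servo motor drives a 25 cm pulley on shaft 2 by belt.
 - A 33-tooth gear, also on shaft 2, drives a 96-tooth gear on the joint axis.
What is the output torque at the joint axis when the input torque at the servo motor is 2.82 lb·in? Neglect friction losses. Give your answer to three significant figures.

6.62 lb·in

Belt: ratio = 25/31 = 0.80645; torque at shaft 2 = 2.82 × 0.80645 = 2.2742 lb·in.
Gear mesh: ratio = 96/33 = 2.9091; torque at the joint axis = 2.2742 × 2.9091 = 6.6158 lb·in.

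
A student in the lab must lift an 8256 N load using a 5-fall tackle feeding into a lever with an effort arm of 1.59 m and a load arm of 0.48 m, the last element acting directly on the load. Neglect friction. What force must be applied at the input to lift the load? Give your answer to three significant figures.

498 N

Block-and-tackle MA = number of supporting rope parts = 5.
Lever MA = effort arm / load arm = 1.59/0.48 = 3.3125.
Combined ideal MA = 5 × 3.3125 = 16.563.
Effort = load / MA = 8256 / 16.563 = 498.48 N.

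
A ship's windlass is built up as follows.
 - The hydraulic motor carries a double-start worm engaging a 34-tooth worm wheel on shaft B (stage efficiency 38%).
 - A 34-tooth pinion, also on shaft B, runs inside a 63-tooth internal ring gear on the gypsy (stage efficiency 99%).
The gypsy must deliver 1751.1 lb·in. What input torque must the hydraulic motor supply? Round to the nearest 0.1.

147.8 lb·in

Overall ratio R = 17 × 1.8529 = 31.5; overall efficiency η = 0.38 × 0.99 = 0.3762.
Input torque = output torque / (R × η) = 1751.1 / (31.5 × 0.3762) = 147.77 lb·in.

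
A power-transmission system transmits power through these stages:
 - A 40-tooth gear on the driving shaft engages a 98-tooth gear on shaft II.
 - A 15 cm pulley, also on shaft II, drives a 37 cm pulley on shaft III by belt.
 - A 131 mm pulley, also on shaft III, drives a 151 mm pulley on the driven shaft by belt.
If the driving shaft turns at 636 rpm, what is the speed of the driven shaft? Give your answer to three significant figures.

91.3 rpm

gear mesh 98/40 = 2.45 → 636/2.45 = 259.59 rpm
belt 37/15 = 2.4667 → 259.59/2.4667 = 105.24 rpm
belt 151/131 = 1.1527 → 105.24/1.1527 = 91.301 rpm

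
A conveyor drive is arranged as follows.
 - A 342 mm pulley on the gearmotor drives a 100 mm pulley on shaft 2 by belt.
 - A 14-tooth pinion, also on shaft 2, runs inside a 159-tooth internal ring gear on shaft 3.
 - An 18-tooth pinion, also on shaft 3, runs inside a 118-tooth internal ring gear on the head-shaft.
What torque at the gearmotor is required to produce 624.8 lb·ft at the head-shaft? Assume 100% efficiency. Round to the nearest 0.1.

28.7 lb·ft

Overall ratio R = 0.2924 × 11.357 × 6.5556 = 21.77.
Input torque = output torque / R = 624.8 / 21.77 = 28.7 lb·ft.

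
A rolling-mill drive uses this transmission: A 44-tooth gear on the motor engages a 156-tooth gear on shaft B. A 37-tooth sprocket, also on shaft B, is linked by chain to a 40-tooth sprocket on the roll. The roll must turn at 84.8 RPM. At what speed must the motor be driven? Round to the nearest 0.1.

325.0 RPM

Overall ratio R = 3.5455 × 1.0811 = 3.8329.
Required input speed = output speed × R = 84.8 × 3.8329 = 325.03 RPM.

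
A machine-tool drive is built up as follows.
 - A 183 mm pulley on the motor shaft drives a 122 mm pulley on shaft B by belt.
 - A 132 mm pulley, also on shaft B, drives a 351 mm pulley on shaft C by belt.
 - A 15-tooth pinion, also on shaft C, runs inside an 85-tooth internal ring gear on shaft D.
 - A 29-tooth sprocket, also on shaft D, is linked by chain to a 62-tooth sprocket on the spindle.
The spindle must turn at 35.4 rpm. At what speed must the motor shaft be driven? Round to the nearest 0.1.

760.3 rpm

Overall ratio R = 0.66667 × 2.6591 × 5.6667 × 2.1379 = 21.476.
Required input speed = output speed × R = 35.4 × 21.476 = 760.27 rpm.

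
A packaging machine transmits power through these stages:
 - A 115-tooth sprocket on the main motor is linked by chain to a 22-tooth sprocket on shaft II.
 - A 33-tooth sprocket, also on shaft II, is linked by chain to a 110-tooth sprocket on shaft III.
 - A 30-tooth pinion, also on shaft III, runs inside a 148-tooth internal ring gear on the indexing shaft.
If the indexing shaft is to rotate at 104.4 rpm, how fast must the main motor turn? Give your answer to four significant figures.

Overall ratio R = 0.1913 × 3.3333 × 4.9333 = 3.1459.
Required input speed = output speed × R = 104.4 × 3.1459 = 328.43 rpm.

328.4 rpm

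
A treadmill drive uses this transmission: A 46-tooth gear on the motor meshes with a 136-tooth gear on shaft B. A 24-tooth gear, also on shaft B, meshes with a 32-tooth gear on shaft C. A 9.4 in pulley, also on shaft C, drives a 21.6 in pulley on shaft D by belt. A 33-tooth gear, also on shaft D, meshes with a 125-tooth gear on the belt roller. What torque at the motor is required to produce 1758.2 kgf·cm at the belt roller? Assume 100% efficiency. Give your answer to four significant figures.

51.24 kgf·cm

Overall ratio R = 2.9565 × 1.3333 × 2.2979 × 3.7879 = 34.312.
Input torque = output torque / R = 1758.2 / 34.312 = 51.242 kgf·cm.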